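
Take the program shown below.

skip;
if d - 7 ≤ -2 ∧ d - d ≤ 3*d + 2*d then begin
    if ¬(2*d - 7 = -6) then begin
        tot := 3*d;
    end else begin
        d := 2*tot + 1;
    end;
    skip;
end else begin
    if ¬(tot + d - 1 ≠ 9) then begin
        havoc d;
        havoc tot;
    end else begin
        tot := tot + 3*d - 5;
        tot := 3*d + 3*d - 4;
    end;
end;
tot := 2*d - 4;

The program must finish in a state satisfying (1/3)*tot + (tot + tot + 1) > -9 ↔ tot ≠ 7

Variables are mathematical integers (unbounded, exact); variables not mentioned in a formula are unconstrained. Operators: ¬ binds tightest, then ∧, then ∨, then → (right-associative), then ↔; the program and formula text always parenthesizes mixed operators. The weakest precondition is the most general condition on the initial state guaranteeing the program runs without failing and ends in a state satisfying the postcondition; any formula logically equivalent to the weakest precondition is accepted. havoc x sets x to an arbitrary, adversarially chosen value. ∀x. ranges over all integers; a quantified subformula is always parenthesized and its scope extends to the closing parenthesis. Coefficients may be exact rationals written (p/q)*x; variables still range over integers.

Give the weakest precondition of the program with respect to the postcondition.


Working backward. After the program, the postcondition (1/3)*tot + (tot + tot + 1) > -9 ↔ tot ≠ 7 must hold; in canonical form it is (7/3)*tot > -10 ↔ tot ≠ 7.
Before tot := 2*d - 4: (14/3)*d > -2/3 ↔ 2*d ≠ 11
Then branch requires ((¬(2*d = 1)) → ((14/3)*d > -2/3 ↔ 2*d ≠ 11)) ∧ (2*d = 1 → ((28/3)*tot > -16/3 ↔ 4*tot ≠ 9)); else branch requires ((¬(d + tot ≠ 10)) → (∀d_1. ((14/3)*d_1 > -2/3 ↔ 2*d_1 ≠ 11))) ∧ (d + tot ≠ 10 → ((14/3)*d > -2/3 ↔ 2*d ≠ 11)).
Before the if: ((d ≤ 5 ∧ 5*d ≥ 0) → (((¬(2*d = 1)) → ((14/3)*d > -2/3 ↔ 2*d ≠ 11)) ∧ (2*d = 1 → ((28/3)*tot > -16/3 ↔ 4*tot ≠ 9)))) ∧ ((¬(d ≤ 5 ∧ 5*d ≥ 0)) → (((¬(d + tot ≠ 10)) → (∀d_1. ((14/3)*d_1 > -2/3 ↔ 2*d_1 ≠ 11))) ∧ (d + tot ≠ 10 → ((14/3)*d > -2/3 ↔ 2*d ≠ 11))))
Before skip: ((d ≤ 5 ∧ 5*d ≥ 0) → (((¬(2*d = 1)) → ((14/3)*d > -2/3 ↔ 2*d ≠ 11)) ∧ (2*d = 1 → ((28/3)*tot > -16/3 ↔ 4*tot ≠ 9)))) ∧ ((¬(d ≤ 5 ∧ 5*d ≥ 0)) → (((¬(d + tot ≠ 10)) → (∀d_1. ((14/3)*d_1 > -2/3 ↔ 2*d_1 ≠ 11))) ∧ (d + tot ≠ 10 → ((14/3)*d > -2/3 ↔ 2*d ≠ 11))))
Answer: WP = ((d ≤ 5 ∧ 5*d ≥ 0) → (((¬(2*d = 1)) → ((14/3)*d > -2/3 ↔ 2*d ≠ 11)) ∧ (2*d = 1 → ((28/3)*tot > -16/3 ↔ 4*tot ≠ 9)))) ∧ ((¬(d ≤ 5 ∧ 5*d ≥ 0)) → (((¬(d + tot ≠ 10)) → (∀d_1. ((14/3)*d_1 > -2/3 ↔ 2*d_1 ≠ 11))) ∧ (d + tot ≠ 10 → ((14/3)*d > -2/3 ↔ 2*d ≠ 11))))


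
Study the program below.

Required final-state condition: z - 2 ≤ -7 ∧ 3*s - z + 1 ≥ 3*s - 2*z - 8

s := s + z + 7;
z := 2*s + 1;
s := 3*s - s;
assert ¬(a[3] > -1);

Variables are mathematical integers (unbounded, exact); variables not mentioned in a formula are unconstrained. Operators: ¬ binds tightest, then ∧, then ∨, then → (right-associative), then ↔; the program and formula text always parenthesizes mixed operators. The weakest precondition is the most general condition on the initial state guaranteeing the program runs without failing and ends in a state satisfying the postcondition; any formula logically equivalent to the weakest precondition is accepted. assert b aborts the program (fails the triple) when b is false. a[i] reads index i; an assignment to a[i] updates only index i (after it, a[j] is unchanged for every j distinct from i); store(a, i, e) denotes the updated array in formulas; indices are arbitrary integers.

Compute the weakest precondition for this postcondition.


Working backward. After the program, the postcondition z - 2 ≤ -7 ∧ 3*s - z + 1 ≥ 3*s - 2*z - 8 must hold; in canonical form it is z ≤ -5 ∧ z ≥ -9.
Before assert ¬(a[3] > -1): (¬(a[3] > -1)) ∧ z ≤ -5 ∧ z ≥ -9
Before s := 3*s - s: (¬(a[3] > -1)) ∧ z ≤ -5 ∧ z ≥ -9
Before z := 2*s + 1: (¬(a[3] > -1)) ∧ 2*s ≤ -6 ∧ 2*s ≥ -10
Before s := s + z + 7: (¬(a[3] > -1)) ∧ 2*s + 2*z ≤ -20 ∧ 2*s + 2*z ≥ -24
Answer: WP = (¬(a[3] > -1)) ∧ 2*s + 2*z ≤ -20 ∧ 2*s + 2*z ≥ -24


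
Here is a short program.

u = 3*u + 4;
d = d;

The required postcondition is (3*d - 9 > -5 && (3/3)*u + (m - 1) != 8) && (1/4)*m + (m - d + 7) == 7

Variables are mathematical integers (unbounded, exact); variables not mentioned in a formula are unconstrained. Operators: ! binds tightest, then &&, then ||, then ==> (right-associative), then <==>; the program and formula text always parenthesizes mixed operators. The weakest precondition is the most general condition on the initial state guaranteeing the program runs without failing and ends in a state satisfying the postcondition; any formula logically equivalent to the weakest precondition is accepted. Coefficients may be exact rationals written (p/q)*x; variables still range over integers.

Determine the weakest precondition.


Working backward. After the program, the postcondition (3*d - 9 > -5 && (3/3)*u + (m - 1) != 8) && (1/4)*m + (m - d + 7) == 7 must hold; in canonical form it is 3*d > 4 && m + u != 9 && (5/4)*m == d.
Before d := d: 3*d > 4 && m + u != 9 && (5/4)*m == d
Before u := 3*u + 4: 3*d > 4 && m + 3*u != 5 && (5/4)*m == d
Answer: WP = 3*d > 4 && m + 3*u != 5 && (5/4)*m == d


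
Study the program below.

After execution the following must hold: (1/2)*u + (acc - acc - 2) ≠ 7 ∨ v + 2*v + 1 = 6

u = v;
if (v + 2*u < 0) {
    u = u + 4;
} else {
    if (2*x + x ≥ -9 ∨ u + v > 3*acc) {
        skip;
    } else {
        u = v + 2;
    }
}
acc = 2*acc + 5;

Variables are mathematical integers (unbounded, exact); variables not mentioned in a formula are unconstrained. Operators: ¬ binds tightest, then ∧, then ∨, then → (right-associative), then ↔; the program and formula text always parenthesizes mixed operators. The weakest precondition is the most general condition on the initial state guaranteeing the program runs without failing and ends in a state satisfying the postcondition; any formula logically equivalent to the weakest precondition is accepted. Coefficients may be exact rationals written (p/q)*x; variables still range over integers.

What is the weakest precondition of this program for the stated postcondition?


Working backward. After the program, the postcondition (1/2)*u + (acc - acc - 2) ≠ 7 ∨ v + 2*v + 1 = 6 must hold; in canonical form it is (1/2)*u ≠ 9 ∨ 3*v = 5.
Before acc := 2*acc + 5: (1/2)*u ≠ 9 ∨ 3*v = 5
Then branch requires (1/2)*u ≠ 7 ∨ 3*v = 5; else branch requires ((3*x ≥ -9 ∨ u + v > 3*acc) → ((1/2)*u ≠ 9 ∨ 3*v = 5)) ∧ ((¬(3*x ≥ -9 ∨ u + v > 3*acc)) → ((1/2)*v ≠ 8 ∨ 3*v = 5)).
Before the if: (2*u + v < 0 → ((1/2)*u ≠ 7 ∨ 3*v = 5)) ∧ ((¬(2*u + v < 0)) → (((3*x ≥ -9 ∨ u + v > 3*acc) → ((1/2)*u ≠ 9 ∨ 3*v = 5)) ∧ ((¬(3*x ≥ -9 ∨ u + v > 3*acc)) → ((1/2)*v ≠ 8 ∨ 3*v = 5))))
Before u := v: (3*v < 0 → ((1/2)*v ≠ 7 ∨ 3*v = 5)) ∧ ((¬(3*v < 0)) → (((3*x ≥ -9 ∨ 2*v > 3*acc) → ((1/2)*v ≠ 9 ∨ 3*v = 5)) ∧ ((¬(3*x ≥ -9 ∨ 2*v > 3*acc)) → ((1/2)*v ≠ 8 ∨ 3*v = 5))))
Answer: WP = (3*v < 0 → ((1/2)*v ≠ 7 ∨ 3*v = 5)) ∧ ((¬(3*v < 0)) → (((3*x ≥ -9 ∨ 2*v > 3*acc) → ((1/2)*v ≠ 9 ∨ 3*v = 5)) ∧ ((¬(3*x ≥ -9 ∨ 2*v > 3*acc)) → ((1/2)*v ≠ 8 ∨ 3*v = 5))))


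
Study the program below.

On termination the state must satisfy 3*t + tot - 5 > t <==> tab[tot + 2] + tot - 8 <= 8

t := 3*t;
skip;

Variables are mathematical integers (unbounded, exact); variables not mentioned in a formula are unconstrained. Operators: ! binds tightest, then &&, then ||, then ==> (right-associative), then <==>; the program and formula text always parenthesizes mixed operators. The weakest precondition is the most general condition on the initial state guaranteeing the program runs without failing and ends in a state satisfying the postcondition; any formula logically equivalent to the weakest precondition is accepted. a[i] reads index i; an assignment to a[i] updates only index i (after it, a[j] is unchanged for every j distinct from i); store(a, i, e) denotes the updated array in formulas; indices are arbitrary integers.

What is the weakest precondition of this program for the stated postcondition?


Working backward. After the program, the postcondition 3*t + tot - 5 > t <==> tab[tot + 2] + tot - 8 <= 8 must hold; in canonical form it is 2*t + tot > 5 <==> tab[tot + 2] + tot <= 16.
Before skip: 2*t + tot > 5 <==> tab[tot + 2] + tot <= 16
Before t := 3*t: 6*t + tot > 5 <==> tab[tot + 2] + tot <= 16
Answer: WP = 6*t + tot > 5 <==> tab[tot + 2] + tot <= 16


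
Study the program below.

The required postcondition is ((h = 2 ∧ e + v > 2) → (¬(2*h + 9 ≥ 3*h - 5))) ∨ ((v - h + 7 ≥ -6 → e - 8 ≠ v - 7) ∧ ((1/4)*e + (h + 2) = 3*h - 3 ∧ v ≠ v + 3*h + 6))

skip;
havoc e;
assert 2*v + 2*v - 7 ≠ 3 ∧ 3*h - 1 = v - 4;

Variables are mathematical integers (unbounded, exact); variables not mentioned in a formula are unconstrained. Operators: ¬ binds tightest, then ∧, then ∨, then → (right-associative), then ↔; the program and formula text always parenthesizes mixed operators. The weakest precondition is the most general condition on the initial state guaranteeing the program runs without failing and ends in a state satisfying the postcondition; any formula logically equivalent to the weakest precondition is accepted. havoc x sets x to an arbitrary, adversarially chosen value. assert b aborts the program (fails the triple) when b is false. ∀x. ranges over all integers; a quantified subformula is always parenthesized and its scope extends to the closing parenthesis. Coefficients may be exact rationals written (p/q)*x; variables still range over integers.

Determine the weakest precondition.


Working backward. After the program, the postcondition ((h = 2 ∧ e + v > 2) → (¬(2*h + 9 ≥ 3*h - 5))) ∨ ((v - h + 7 ≥ -6 → e - 8 ≠ v - 7) ∧ ((1/4)*e + (h + 2) = 3*h - 3 ∧ v ≠ v + 3*h + 6)) must hold; in canonical form it is ((h = 2 ∧ e + v > 2) → (¬(h ≤ 14))) ∨ ((v ≥ h - 13 → e ≠ v + 1) ∧ (1/4)*e = 2*h - 5 ∧ 3*h ≠ -6).
Before assert 2*v + 2*v - 7 ≠ 3 ∧ 3*h - 1 = v - 4: 4*v ≠ 10 ∧ 3*h = v - 3 ∧ (((h = 2 ∧ e + v > 2) → (¬(h ≤ 14))) ∨ ((v ≥ h - 13 → e ≠ v + 1) ∧ (1/4)*e = 2*h - 5 ∧ 3*h ≠ -6))
Before havoc e: ∀e_1. (4*v ≠ 10 ∧ 3*h = v - 3 ∧ (((h = 2 ∧ e_1 + v > 2) → (¬(h ≤ 14))) ∨ ((v ≥ h - 13 → e_1 ≠ v + 1) ∧ (1/4)*e_1 = 2*h - 5 ∧ 3*h ≠ -6)))
Before skip: ∀e_1. (4*v ≠ 10 ∧ 3*h = v - 3 ∧ (((h = 2 ∧ e_1 + v > 2) → (¬(h ≤ 14))) ∨ ((v ≥ h - 13 → e_1 ≠ v + 1) ∧ (1/4)*e_1 = 2*h - 5 ∧ 3*h ≠ -6)))
Answer: WP = ∀e_1. (4*v ≠ 10 ∧ 3*h = v - 3 ∧ (((h = 2 ∧ e_1 + v > 2) → (¬(h ≤ 14))) ∨ ((v ≥ h - 13 → e_1 ≠ v + 1) ∧ (1/4)*e_1 = 2*h - 5 ∧ 3*h ≠ -6)))


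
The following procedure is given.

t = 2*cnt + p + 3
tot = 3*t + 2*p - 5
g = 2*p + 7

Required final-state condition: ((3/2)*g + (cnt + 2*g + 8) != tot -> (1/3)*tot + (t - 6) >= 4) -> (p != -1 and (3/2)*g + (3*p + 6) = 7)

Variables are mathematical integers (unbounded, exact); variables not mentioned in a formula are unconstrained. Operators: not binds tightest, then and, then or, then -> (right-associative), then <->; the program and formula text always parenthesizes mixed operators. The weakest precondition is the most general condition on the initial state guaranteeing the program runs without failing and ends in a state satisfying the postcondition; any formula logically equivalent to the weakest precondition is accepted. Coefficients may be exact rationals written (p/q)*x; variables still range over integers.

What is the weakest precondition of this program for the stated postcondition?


Working backward. After the program, the postcondition ((3/2)*g + (cnt + 2*g + 8) != tot -> (1/3)*tot + (t - 6) >= 4) -> (p != -1 and (3/2)*g + (3*p + 6) = 7) must hold; in canonical form it is (cnt + (7/2)*g != tot - 8 -> t + (1/3)*tot >= 10) -> (p != -1 and (3/2)*g + 3*p = 1).
Before g := 2*p + 7: (cnt + 7*p != tot - 65/2 -> t + (1/3)*tot >= 10) -> (p != -1 and 6*p = -19/2)
Before tot := 3*t + 2*p - 5: (cnt + 5*p != 3*t - 75/2 -> (2/3)*p + 2*t >= 35/3) -> (p != -1 and 6*p = -19/2)
Before t := 2*cnt + p + 3: (2*p != 5*cnt - 57/2 -> 4*cnt + (8/3)*p >= 17/3) -> (p != -1 and 6*p = -19/2)
Answer: WP = (2*p != 5*cnt - 57/2 -> 4*cnt + (8/3)*p >= 17/3) -> (p != -1 and 6*p = -19/2)


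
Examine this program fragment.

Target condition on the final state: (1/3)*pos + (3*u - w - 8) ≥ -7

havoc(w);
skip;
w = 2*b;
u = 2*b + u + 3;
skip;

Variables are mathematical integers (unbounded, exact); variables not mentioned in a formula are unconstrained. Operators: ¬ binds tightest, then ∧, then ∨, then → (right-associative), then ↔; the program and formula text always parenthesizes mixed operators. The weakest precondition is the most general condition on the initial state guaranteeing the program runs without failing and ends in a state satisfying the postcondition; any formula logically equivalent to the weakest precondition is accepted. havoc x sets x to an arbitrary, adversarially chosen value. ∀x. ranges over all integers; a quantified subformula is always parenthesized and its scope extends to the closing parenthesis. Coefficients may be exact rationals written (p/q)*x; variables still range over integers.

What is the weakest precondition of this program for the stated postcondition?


Working backward. After the program, the postcondition (1/3)*pos + (3*u - w - 8) ≥ -7 must hold; in canonical form it is (1/3)*pos + 3*u ≥ w + 1.
Before skip: (1/3)*pos + 3*u ≥ w + 1
Before u := 2*b + u + 3: 6*b + (1/3)*pos + 3*u ≥ w - 8
Before w := 2*b: 4*b + (1/3)*pos + 3*u ≥ -8
Before skip: 4*b + (1/3)*pos + 3*u ≥ -8
Before havoc w: 4*b + (1/3)*pos + 3*u ≥ -8
Answer: WP = 4*b + (1/3)*pos + 3*u ≥ -8


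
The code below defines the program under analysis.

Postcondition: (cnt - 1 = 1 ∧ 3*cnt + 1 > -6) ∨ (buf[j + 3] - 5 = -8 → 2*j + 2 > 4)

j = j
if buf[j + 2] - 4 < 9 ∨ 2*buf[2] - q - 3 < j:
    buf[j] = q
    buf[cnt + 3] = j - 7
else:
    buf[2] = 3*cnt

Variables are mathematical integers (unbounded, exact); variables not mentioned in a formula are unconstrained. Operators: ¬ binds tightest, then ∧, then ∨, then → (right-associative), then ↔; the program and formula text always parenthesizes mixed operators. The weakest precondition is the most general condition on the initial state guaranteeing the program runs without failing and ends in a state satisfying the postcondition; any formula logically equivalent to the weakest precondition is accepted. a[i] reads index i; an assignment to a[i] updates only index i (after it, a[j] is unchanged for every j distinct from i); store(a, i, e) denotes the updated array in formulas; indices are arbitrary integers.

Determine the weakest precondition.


Working backward. After the program, the postcondition (cnt - 1 = 1 ∧ 3*cnt + 1 > -6) ∨ (buf[j + 3] - 5 = -8 → 2*j + 2 > 4) must hold; in canonical form it is (cnt = 2 ∧ 3*cnt > -7) ∨ (buf[j + 3] = -3 → 2*j > 2).
Then branch requires (cnt = 2 ∧ 3*cnt > -7) ∨ (store(store(buf, j, q), cnt + 3, j - 7)[j + 3] = -3 → 2*j > 2); else branch requires (cnt = 2 ∧ 3*cnt > -7) ∨ (store(buf, 2, 3*cnt)[j + 3] = -3 → 2*j > 2).
Before the if: ((buf[j + 2] < 13 ∨ 2*buf[2] < j + q + 3) → ((cnt = 2 ∧ 3*cnt > -7) ∨ (store(store(buf, j, q), cnt + 3, j - 7)[j + 3] = -3 → 2*j > 2))) ∧ ((¬(buf[j + 2] < 13 ∨ 2*buf[2] < j + q + 3)) → ((cnt = 2 ∧ 3*cnt > -7) ∨ (store(buf, 2, 3*cnt)[j + 3] = -3 → 2*j > 2)))
Before j := j: ((buf[j + 2] < 13 ∨ 2*buf[2] < j + q + 3) → ((cnt = 2 ∧ 3*cnt > -7) ∨ (store(store(buf, j, q), cnt + 3, j - 7)[j + 3] = -3 → 2*j > 2))) ∧ ((¬(buf[j + 2] < 13 ∨ 2*buf[2] < j + q + 3)) → ((cnt = 2 ∧ 3*cnt > -7) ∨ (store(buf, 2, 3*cnt)[j + 3] = -3 → 2*j > 2)))
Answer: WP = ((buf[j + 2] < 13 ∨ 2*buf[2] < j + q + 3) → ((cnt = 2 ∧ 3*cnt > -7) ∨ (store(store(buf, j, q), cnt + 3, j - 7)[j + 3] = -3 → 2*j > 2))) ∧ ((¬(buf[j + 2] < 13 ∨ 2*buf[2] < j + q + 3)) → ((cnt = 2 ∧ 3*cnt > -7) ∨ (store(buf, 2, 3*cnt)[j + 3] = -3 → 2*j > 2)))


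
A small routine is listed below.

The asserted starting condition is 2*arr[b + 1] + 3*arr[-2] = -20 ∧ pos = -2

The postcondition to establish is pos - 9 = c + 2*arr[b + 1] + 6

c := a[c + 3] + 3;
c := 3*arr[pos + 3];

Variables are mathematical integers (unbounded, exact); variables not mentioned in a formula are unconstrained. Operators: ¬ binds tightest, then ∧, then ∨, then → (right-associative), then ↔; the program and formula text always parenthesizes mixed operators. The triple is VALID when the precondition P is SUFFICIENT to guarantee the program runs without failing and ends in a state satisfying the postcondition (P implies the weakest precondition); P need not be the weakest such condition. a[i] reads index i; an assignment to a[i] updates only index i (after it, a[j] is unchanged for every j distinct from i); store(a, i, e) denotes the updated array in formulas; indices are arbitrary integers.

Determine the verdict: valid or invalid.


Working backward. After the program, the postcondition pos - 9 = c + 2*arr[b + 1] + 6 must hold; in canonical form it is pos = 2*arr[b + 1] + c + 15.
Before c := 3*arr[pos + 3]: pos = 2*arr[b + 1] + 3*arr[pos + 3] + 15
Before c := a[c + 3] + 3: pos = 2*arr[b + 1] + 3*arr[pos + 3] + 15
The weakest precondition is pos = 2*arr[b + 1] + 3*arr[pos + 3] + 15.
Check whether 2*arr[b + 1] + 3*arr[-2] = -20 ∧ pos = -2 implies it.
Countermodel: at the initial state arr = {[-2] = -9642, [1] = -9642, [2] = 14453, elsewhere -9642}, b = 1, pos = -2, the precondition holds but the weakest precondition fails.
Answer: invalid


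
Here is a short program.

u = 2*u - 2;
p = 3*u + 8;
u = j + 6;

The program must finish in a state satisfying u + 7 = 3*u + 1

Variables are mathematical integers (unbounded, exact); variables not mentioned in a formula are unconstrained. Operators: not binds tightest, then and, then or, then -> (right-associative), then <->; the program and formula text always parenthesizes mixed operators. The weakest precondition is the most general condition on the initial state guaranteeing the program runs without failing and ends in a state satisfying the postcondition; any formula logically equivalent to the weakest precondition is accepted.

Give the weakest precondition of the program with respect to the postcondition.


Working backward. After the program, the postcondition u + 7 = 3*u + 1 must hold; in canonical form it is 2*u = 6.
Before u := j + 6: 2*j = -6
Before p := 3*u + 8: 2*j = -6
Before u := 2*u - 2: 2*j = -6
Answer: WP = 2*j = -6


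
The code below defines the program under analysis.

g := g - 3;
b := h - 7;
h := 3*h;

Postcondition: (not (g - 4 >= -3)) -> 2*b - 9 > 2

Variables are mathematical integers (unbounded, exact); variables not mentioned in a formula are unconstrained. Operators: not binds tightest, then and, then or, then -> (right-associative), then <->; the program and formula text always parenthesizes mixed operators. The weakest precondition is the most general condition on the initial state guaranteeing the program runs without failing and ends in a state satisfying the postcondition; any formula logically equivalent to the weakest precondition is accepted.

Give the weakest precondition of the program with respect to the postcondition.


Working backward. After the program, the postcondition (not (g - 4 >= -3)) -> 2*b - 9 > 2 must hold; in canonical form it is (not (g >= 1)) -> 2*b > 11.
Before h := 3*h: (not (g >= 1)) -> 2*b > 11
Before b := h - 7: (not (g >= 1)) -> 2*h > 25
Before g := g - 3: (not (g >= 4)) -> 2*h > 25
Answer: WP = (not (g >= 4)) -> 2*h > 25


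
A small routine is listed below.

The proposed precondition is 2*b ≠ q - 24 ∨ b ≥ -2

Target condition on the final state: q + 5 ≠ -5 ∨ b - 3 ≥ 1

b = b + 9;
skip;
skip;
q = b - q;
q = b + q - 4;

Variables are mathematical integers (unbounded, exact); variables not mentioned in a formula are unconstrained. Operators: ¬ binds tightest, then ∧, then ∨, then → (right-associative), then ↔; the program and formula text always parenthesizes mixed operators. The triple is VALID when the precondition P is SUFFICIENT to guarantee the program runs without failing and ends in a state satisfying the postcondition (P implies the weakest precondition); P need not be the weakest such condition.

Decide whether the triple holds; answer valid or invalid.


Working backward. After the program, the postcondition q + 5 ≠ -5 ∨ b - 3 ≥ 1 must hold; in canonical form it is q ≠ -10 ∨ b ≥ 4.
Before q := b + q - 4: b + q ≠ -6 ∨ b ≥ 4
Before q := b - q: 2*b ≠ q - 6 ∨ b ≥ 4
Before skip: 2*b ≠ q - 6 ∨ b ≥ 4
Before skip: 2*b ≠ q - 6 ∨ b ≥ 4
Before b := b + 9: 2*b ≠ q - 24 ∨ b ≥ -5
The weakest precondition is 2*b ≠ q - 24 ∨ b ≥ -5.
Check whether 2*b ≠ q - 24 ∨ b ≥ -2 implies it.
Every state satisfying the precondition satisfies the weakest precondition: the implication holds.
Answer: valid


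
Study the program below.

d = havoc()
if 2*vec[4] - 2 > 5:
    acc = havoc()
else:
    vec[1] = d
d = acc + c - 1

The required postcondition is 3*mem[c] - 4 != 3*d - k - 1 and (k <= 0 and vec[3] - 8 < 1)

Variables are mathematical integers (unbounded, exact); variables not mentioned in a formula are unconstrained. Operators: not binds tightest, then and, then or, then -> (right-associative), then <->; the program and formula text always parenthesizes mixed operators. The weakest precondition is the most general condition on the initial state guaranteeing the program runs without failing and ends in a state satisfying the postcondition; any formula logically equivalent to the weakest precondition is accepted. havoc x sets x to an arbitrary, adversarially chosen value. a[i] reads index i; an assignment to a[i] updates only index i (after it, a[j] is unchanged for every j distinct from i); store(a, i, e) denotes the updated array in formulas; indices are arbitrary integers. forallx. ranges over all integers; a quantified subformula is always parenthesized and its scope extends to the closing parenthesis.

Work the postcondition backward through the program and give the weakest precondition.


Working backward. After the program, the postcondition 3*mem[c] - 4 != 3*d - k - 1 and (k <= 0 and vec[3] - 8 < 1) must hold; in canonical form it is 3*mem[c] + k != 3*d + 3 and k <= 0 and vec[3] < 9.
Before d := acc + c - 1: 3*mem[c] + k != 3*acc + 3*c and k <= 0 and vec[3] < 9
Then branch requires forall acc_1. (3*mem[c] + k != 3*acc_1 + 3*c and k <= 0 and vec[3] < 9); else branch requires 3*mem[c] + k != 3*acc + 3*c and k <= 0 and vec[3] < 9.
Before the if: (2*vec[4] > 7 -> (forall acc_1. (3*mem[c] + k != 3*acc_1 + 3*c and k <= 0 and vec[3] < 9))) and ((not (2*vec[4] > 7)) -> (3*mem[c] + k != 3*acc + 3*c and k <= 0 and vec[3] < 9))
Before havoc d: (2*vec[4] > 7 -> (forall acc_1. (3*mem[c] + k != 3*acc_1 + 3*c and k <= 0 and vec[3] < 9))) and ((not (2*vec[4] > 7)) -> (3*mem[c] + k != 3*acc + 3*c and k <= 0 and vec[3] < 9))
Answer: WP = (2*vec[4] > 7 -> (forall acc_1. (3*mem[c] + k != 3*acc_1 + 3*c and k <= 0 and vec[3] < 9))) and ((not (2*vec[4] > 7)) -> (3*mem[c] + k != 3*acc + 3*c and k <= 0 and vec[3] < 9))


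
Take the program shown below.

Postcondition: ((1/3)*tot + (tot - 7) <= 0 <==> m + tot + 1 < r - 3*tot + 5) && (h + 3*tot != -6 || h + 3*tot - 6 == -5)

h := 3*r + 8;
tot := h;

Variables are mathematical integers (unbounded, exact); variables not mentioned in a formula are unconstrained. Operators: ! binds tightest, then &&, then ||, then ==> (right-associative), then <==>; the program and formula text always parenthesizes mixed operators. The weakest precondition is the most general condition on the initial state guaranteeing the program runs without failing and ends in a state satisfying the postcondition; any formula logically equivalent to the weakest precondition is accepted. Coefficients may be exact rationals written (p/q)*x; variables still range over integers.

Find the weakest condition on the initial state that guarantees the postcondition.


Working backward. After the program, the postcondition ((1/3)*tot + (tot - 7) <= 0 <==> m + tot + 1 < r - 3*tot + 5) && (h + 3*tot != -6 || h + 3*tot - 6 == -5) must hold; in canonical form it is ((4/3)*tot <= 7 <==> m + 4*tot < r + 4) && (h + 3*tot != -6 || h + 3*tot == 1).
Before tot := h: ((4/3)*h <= 7 <==> 4*h + m < r + 4) && (4*h != -6 || 4*h == 1)
Before h := 3*r + 8: (4*r <= -11/3 <==> m + 11*r < -28) && (12*r != -38 || 12*r == -31)
Answer: WP = (4*r <= -11/3 <==> m + 11*r < -28) && (12*r != -38 || 12*r == -31)


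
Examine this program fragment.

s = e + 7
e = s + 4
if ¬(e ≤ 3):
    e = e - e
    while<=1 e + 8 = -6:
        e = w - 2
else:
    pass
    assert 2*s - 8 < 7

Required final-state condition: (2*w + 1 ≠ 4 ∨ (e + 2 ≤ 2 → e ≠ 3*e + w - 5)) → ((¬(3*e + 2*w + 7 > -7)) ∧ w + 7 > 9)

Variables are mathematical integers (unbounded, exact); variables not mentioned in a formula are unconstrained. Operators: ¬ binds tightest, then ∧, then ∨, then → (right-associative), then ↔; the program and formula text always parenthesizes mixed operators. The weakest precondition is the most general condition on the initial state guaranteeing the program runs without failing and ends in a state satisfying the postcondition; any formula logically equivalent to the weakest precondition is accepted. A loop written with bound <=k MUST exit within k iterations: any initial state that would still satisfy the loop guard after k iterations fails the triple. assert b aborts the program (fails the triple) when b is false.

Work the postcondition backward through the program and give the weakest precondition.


Working backward. After the program, the postcondition (2*w + 1 ≠ 4 ∨ (e + 2 ≤ 2 → e ≠ 3*e + w - 5)) → ((¬(3*e + 2*w + 7 > -7)) ∧ w + 7 > 9) must hold; in canonical form it is (2*w ≠ 3 ∨ (e ≤ 0 → 2*e + w ≠ 5)) → ((¬(3*e + 2*w > -14)) ∧ w > 2).
Then branch requires (2*w ≠ 3 ∨ w ≠ 5) → ((¬(2*w > -14)) ∧ w > 2); else branch requires 2*s < 15 ∧ ((2*w ≠ 3 ∨ (e ≤ 0 → 2*e + w ≠ 5)) → ((¬(3*e + 2*w > -14)) ∧ w > 2)).
Before the if: ((¬(e ≤ 3)) → ((2*w ≠ 3 ∨ w ≠ 5) → ((¬(2*w > -14)) ∧ w > 2))) ∧ (e ≤ 3 → (2*s < 15 ∧ ((2*w ≠ 3 ∨ (e ≤ 0 → 2*e + w ≠ 5)) → ((¬(3*e + 2*w > -14)) ∧ w > 2))))
Before e := s + 4: ((¬(s ≤ -1)) → ((2*w ≠ 3 ∨ w ≠ 5) → ((¬(2*w > -14)) ∧ w > 2))) ∧ (s ≤ -1 → (2*s < 15 ∧ ((2*w ≠ 3 ∨ (s ≤ -4 → 2*s + w ≠ -3)) → ((¬(3*s + 2*w > -26)) ∧ w > 2))))
Before s := e + 7: ((¬(e ≤ -8)) → ((2*w ≠ 3 ∨ w ≠ 5) → ((¬(2*w > -14)) ∧ w > 2))) ∧ (e ≤ -8 → (2*e < 1 ∧ ((2*w ≠ 3 ∨ (e ≤ -11 → 2*e + w ≠ -17)) → ((¬(3*e + 2*w > -47)) ∧ w > 2))))
Answer: WP = ((¬(e ≤ -8)) → ((2*w ≠ 3 ∨ w ≠ 5) → ((¬(2*w > -14)) ∧ w > 2))) ∧ (e ≤ -8 → (2*e < 1 ∧ ((2*w ≠ 3 ∨ (e ≤ -11 → 2*e + w ≠ -17)) → ((¬(3*e + 2*w > -47)) ∧ w > 2))))


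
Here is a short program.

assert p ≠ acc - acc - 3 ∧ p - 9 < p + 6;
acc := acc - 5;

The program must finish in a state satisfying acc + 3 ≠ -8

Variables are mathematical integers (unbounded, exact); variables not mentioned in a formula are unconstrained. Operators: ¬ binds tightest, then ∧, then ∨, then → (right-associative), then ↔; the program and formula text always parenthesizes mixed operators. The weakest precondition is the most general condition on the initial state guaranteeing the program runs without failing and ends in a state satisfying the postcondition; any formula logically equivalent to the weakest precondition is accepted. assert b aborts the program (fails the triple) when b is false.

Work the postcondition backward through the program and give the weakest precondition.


Working backward. After the program, the postcondition acc + 3 ≠ -8 must hold; in canonical form it is acc ≠ -11.
Before acc := acc - 5: acc ≠ -6
Before assert p ≠ acc - acc - 3 ∧ p - 9 < p + 6: p ≠ -3 ∧ acc ≠ -6
Answer: WP = p ≠ -3 ∧ acc ≠ -6


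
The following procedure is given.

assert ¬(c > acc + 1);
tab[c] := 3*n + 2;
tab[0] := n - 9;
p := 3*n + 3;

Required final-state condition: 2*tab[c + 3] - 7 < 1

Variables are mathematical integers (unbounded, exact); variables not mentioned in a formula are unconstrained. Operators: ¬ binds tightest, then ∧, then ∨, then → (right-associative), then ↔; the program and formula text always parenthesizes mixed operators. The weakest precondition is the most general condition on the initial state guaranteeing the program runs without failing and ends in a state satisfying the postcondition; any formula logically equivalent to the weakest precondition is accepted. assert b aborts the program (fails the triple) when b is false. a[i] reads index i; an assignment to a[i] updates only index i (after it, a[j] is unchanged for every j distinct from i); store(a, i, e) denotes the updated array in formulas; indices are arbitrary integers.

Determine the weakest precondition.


Working backward. After the program, the postcondition 2*tab[c + 3] - 7 < 1 must hold; in canonical form it is 2*tab[c + 3] < 8.
Before p := 3*n + 3: 2*tab[c + 3] < 8
Before tab[0] := n - 9: 2*store(tab, 0, n - 9)[c + 3] < 8
Before tab[c] := 3*n + 2: 2*store(store(tab, c, 3*n + 2), 0, n - 9)[c + 3] < 8
Before assert ¬(c > acc + 1): (¬(c > acc + 1)) ∧ 2*store(store(tab, c, 3*n + 2), 0, n - 9)[c + 3] < 8
Answer: WP = (¬(c > acc + 1)) ∧ 2*store(store(tab, c, 3*n + 2), 0, n - 9)[c + 3] < 8


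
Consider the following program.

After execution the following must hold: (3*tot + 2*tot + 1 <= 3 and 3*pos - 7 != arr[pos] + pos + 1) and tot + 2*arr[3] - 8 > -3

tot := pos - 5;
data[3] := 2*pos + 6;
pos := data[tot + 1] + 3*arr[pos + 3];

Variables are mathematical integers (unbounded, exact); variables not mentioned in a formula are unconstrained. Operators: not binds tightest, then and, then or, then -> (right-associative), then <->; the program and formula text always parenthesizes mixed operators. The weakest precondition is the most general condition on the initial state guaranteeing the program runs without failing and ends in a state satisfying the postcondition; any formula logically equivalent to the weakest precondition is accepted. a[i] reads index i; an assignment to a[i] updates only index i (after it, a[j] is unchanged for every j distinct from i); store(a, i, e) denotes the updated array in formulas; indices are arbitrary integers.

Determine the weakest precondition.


Working backward. After the program, the postcondition (3*tot + 2*tot + 1 <= 3 and 3*pos - 7 != arr[pos] + pos + 1) and tot + 2*arr[3] - 8 > -3 must hold; in canonical form it is 5*tot <= 2 and 2*pos != arr[pos] + 8 and 2*arr[3] + tot > 5.
Before pos := data[tot + 1] + 3*arr[pos + 3]: 5*tot <= 2 and 6*arr[pos + 3] + 2*data[tot + 1] != arr[3*arr[pos + 3] + data[tot + 1]] + 8 and 2*arr[3] + tot > 5
Before data[3] := 2*pos + 6: 5*tot <= 2 and 6*arr[pos + 3] + 2*store(data, 3, 2*pos + 6)[tot + 1] != arr[3*arr[pos + 3] + store(data, 3, 2*pos + 6)[tot + 1]] + 8 and 2*arr[3] + tot > 5
Before tot := pos - 5: 5*pos <= 27 and 6*arr[pos + 3] + 2*store(data, 3, 2*pos + 6)[pos - 4] != arr[3*arr[pos + 3] + store(data, 3, 2*pos + 6)[pos - 4]] + 8 and 2*arr[3] + pos > 10
Answer: WP = 5*pos <= 27 and 6*arr[pos + 3] + 2*store(data, 3, 2*pos + 6)[pos - 4] != arr[3*arr[pos + 3] + store(data, 3, 2*pos + 6)[pos - 4]] + 8 and 2*arr[3] + pos > 10


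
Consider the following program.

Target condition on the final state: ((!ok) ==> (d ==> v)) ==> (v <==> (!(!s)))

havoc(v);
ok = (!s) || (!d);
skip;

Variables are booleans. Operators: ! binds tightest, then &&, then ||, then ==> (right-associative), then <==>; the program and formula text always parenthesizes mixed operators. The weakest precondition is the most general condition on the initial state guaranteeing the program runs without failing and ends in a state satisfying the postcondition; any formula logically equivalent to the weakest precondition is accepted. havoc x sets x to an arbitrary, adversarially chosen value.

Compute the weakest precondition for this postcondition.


Working backward. After the program, the postcondition ((!ok) ==> (d ==> v)) ==> (v <==> (!(!s))) must hold; in canonical form it is ((!ok) ==> (d ==> v)) ==> (v <==> s).
Before skip: ((!ok) ==> (d ==> v)) ==> (v <==> s)
Before ok := (!s) || (!d): ((!((!s) || (!d))) ==> (d ==> v)) ==> (v <==> s)
Before havoc v: s && (((!((!s) || (!d))) ==> (!d)) ==> (!s))
Answer: WP = s && (((!((!s) || (!d))) ==> (!d)) ==> (!s))


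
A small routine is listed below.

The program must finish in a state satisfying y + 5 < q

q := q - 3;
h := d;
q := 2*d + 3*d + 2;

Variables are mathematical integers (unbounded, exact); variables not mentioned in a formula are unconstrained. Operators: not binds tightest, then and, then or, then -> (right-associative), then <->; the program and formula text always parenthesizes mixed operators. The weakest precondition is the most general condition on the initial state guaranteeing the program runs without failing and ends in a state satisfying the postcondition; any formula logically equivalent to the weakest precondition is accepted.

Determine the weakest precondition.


Working backward. After the program, the postcondition y + 5 < q must hold; in canonical form it is y < q - 5.
Before q := 2*d + 3*d + 2: y < 5*d - 3
Before h := d: y < 5*d - 3
Before q := q - 3: y < 5*d - 3
Answer: WP = y < 5*d - 3


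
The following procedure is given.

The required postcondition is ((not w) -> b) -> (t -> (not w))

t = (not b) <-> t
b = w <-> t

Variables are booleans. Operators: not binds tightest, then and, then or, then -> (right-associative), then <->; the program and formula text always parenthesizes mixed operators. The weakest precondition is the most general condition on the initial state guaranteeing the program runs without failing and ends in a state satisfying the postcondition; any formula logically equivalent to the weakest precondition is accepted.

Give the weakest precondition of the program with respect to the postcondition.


Working backward. After the program, ((not w) -> b) -> (t -> (not w)) must hold.
Before b := w <-> t: ((not w) -> (w <-> t)) -> (t -> (not w))
Before t := (not b) <-> t: ((not w) -> (w <-> ((not b) <-> t))) -> (((not b) <-> t) -> (not w))
Answer: WP = ((not w) -> (w <-> ((not b) <-> t))) -> (((not b) <-> t) -> (not w))


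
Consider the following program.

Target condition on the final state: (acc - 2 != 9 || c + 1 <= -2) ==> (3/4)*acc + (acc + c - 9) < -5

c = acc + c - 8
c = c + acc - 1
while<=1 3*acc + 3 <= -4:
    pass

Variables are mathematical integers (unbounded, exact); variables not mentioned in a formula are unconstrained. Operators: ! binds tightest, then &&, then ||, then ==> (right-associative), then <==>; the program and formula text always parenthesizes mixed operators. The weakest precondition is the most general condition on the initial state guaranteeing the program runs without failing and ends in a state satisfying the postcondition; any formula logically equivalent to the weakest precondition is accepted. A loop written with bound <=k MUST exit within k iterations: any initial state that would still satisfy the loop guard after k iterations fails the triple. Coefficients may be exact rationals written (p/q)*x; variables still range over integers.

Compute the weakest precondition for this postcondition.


Working backward. After the program, the postcondition (acc - 2 != 9 || c + 1 <= -2) ==> (3/4)*acc + (acc + c - 9) < -5 must hold; in canonical form it is (acc != 11 || c <= -3) ==> (7/4)*acc + c < 4.
Before the loop (bound <=1), unroll the exhaustion recursion (WP_0 = exit-now case; WP_j = one more guarded iteration, up to j = 1):
  WP_0: (!(3*acc <= -7)) && ((acc != 11 || c <= -3) ==> (7/4)*acc + c < 4)
  WP_1: (3*acc <= -7 ==> ((!(3*acc <= -7)) && ((acc != 11 || c <= -3) ==> (7/4)*acc + c < 4))) && ((!(3*acc <= -7)) ==> ((acc != 11 || c <= -3) ==> (7/4)*acc + c < 4))
So before the loop: (3*acc <= -7 ==> ((!(3*acc <= -7)) && ((acc != 11 || c <= -3) ==> (7/4)*acc + c < 4))) && ((!(3*acc <= -7)) ==> ((acc != 11 || c <= -3) ==> (7/4)*acc + c < 4))
Before c := c + acc - 1: (3*acc <= -7 ==> ((!(3*acc <= -7)) && ((acc != 11 || acc + c <= -2) ==> (11/4)*acc + c < 5))) && ((!(3*acc <= -7)) ==> ((acc != 11 || acc + c <= -2) ==> (11/4)*acc + c < 5))
Before c := acc + c - 8: (3*acc <= -7 ==> ((!(3*acc <= -7)) && ((acc != 11 || 2*acc + c <= 6) ==> (15/4)*acc + c < 13))) && ((!(3*acc <= -7)) ==> ((acc != 11 || 2*acc + c <= 6) ==> (15/4)*acc + c < 13))
Answer: WP = (3*acc <= -7 ==> ((!(3*acc <= -7)) && ((acc != 11 || 2*acc + c <= 6) ==> (15/4)*acc + c < 13))) && ((!(3*acc <= -7)) ==> ((acc != 11 || 2*acc + c <= 6) ==> (15/4)*acc + c < 13))


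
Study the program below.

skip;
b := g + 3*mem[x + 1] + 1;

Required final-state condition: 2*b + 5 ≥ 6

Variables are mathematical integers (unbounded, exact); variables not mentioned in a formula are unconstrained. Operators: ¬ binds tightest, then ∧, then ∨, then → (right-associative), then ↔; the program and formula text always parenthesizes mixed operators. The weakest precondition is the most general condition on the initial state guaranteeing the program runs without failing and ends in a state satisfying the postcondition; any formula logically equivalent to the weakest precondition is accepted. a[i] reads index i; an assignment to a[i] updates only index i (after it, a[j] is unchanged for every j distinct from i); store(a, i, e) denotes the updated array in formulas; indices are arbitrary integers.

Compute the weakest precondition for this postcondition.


Working backward. After the program, the postcondition 2*b + 5 ≥ 6 must hold; in canonical form it is 2*b ≥ 1.
Before b := g + 3*mem[x + 1] + 1: 6*mem[x + 1] + 2*g ≥ -1
Before skip: 6*mem[x + 1] + 2*g ≥ -1
Answer: WP = 6*mem[x + 1] + 2*g ≥ -1


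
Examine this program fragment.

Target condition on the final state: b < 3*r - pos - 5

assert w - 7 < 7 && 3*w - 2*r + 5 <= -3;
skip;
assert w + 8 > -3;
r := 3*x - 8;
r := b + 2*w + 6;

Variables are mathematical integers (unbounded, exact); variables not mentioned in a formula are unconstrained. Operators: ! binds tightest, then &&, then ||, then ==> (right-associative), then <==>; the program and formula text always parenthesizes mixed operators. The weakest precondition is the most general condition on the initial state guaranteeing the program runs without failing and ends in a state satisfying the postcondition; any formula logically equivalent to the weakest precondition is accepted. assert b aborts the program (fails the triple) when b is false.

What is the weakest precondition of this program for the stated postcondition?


Working backward. After the program, the postcondition b < 3*r - pos - 5 must hold; in canonical form it is b + pos < 3*r - 5.
Before r := b + 2*w + 6: pos < 2*b + 6*w + 13
Before r := 3*x - 8: pos < 2*b + 6*w + 13
Before assert w + 8 > -3: w > -11 && pos < 2*b + 6*w + 13
Before skip: w > -11 && pos < 2*b + 6*w + 13
Before assert w - 7 < 7 && 3*w - 2*r + 5 <= -3: w < 14 && 3*w <= 2*r - 8 && w > -11 && pos < 2*b + 6*w + 13
Answer: WP = w < 14 && 3*w <= 2*r - 8 && w > -11 && pos < 2*b + 6*w + 13


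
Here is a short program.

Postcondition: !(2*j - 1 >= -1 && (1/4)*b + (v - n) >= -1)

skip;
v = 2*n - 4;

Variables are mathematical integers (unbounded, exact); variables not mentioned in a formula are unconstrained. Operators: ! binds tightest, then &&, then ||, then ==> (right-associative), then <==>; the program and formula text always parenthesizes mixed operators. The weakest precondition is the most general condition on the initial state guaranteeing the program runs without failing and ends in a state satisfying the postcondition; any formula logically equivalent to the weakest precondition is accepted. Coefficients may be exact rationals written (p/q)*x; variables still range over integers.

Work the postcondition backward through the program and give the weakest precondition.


Working backward. After the program, the postcondition !(2*j - 1 >= -1 && (1/4)*b + (v - n) >= -1) must hold; in canonical form it is !(2*j >= 0 && (1/4)*b + v >= n - 1).
Before v := 2*n - 4: !(2*j >= 0 && (1/4)*b + n >= 3)
Before skip: !(2*j >= 0 && (1/4)*b + n >= 3)
Answer: WP = !(2*j >= 0 && (1/4)*b + n >= 3)
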